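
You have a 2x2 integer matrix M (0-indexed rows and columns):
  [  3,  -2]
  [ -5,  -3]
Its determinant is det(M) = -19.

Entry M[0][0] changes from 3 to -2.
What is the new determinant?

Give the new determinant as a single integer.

Answer: -4

Derivation:
det is linear in row 0: changing M[0][0] by delta changes det by delta * cofactor(0,0).
Cofactor C_00 = (-1)^(0+0) * minor(0,0) = -3
Entry delta = -2 - 3 = -5
Det delta = -5 * -3 = 15
New det = -19 + 15 = -4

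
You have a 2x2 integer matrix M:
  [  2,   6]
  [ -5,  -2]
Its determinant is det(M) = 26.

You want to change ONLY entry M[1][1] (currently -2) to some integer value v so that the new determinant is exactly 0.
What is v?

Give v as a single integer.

det is linear in entry M[1][1]: det = old_det + (v - -2) * C_11
Cofactor C_11 = 2
Want det = 0: 26 + (v - -2) * 2 = 0
  (v - -2) = -26 / 2 = -13
  v = -2 + (-13) = -15

Answer: -15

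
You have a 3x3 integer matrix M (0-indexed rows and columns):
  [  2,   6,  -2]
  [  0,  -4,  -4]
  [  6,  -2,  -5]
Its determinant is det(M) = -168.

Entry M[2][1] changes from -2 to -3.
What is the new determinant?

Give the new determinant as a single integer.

Answer: -176

Derivation:
det is linear in row 2: changing M[2][1] by delta changes det by delta * cofactor(2,1).
Cofactor C_21 = (-1)^(2+1) * minor(2,1) = 8
Entry delta = -3 - -2 = -1
Det delta = -1 * 8 = -8
New det = -168 + -8 = -176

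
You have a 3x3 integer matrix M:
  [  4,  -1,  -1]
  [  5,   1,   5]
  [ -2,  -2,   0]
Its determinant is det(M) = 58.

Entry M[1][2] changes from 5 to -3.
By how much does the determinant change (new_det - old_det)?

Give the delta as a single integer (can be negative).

Answer: -80

Derivation:
Cofactor C_12 = 10
Entry delta = -3 - 5 = -8
Det delta = entry_delta * cofactor = -8 * 10 = -80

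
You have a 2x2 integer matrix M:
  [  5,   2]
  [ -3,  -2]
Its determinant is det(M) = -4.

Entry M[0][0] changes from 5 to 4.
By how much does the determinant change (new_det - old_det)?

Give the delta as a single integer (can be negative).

Cofactor C_00 = -2
Entry delta = 4 - 5 = -1
Det delta = entry_delta * cofactor = -1 * -2 = 2

Answer: 2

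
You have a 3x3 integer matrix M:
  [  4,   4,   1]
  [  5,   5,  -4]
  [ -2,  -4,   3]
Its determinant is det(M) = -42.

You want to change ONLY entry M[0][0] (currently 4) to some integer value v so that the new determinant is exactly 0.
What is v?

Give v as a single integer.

det is linear in entry M[0][0]: det = old_det + (v - 4) * C_00
Cofactor C_00 = -1
Want det = 0: -42 + (v - 4) * -1 = 0
  (v - 4) = 42 / -1 = -42
  v = 4 + (-42) = -38

Answer: -38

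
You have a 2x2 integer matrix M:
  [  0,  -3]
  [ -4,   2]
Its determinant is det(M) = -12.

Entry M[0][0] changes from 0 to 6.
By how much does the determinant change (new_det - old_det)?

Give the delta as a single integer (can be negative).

Answer: 12

Derivation:
Cofactor C_00 = 2
Entry delta = 6 - 0 = 6
Det delta = entry_delta * cofactor = 6 * 2 = 12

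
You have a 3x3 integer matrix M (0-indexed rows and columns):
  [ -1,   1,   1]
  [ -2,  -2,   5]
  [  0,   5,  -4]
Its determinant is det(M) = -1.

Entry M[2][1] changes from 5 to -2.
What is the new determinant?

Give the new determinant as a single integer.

Answer: -22

Derivation:
det is linear in row 2: changing M[2][1] by delta changes det by delta * cofactor(2,1).
Cofactor C_21 = (-1)^(2+1) * minor(2,1) = 3
Entry delta = -2 - 5 = -7
Det delta = -7 * 3 = -21
New det = -1 + -21 = -22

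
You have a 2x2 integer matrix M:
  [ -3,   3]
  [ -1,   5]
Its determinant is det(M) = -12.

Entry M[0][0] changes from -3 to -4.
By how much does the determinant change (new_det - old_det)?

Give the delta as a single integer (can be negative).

Answer: -5

Derivation:
Cofactor C_00 = 5
Entry delta = -4 - -3 = -1
Det delta = entry_delta * cofactor = -1 * 5 = -5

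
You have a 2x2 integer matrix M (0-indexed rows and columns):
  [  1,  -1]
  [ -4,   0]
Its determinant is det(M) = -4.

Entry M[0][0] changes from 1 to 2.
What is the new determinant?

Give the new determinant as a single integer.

det is linear in row 0: changing M[0][0] by delta changes det by delta * cofactor(0,0).
Cofactor C_00 = (-1)^(0+0) * minor(0,0) = 0
Entry delta = 2 - 1 = 1
Det delta = 1 * 0 = 0
New det = -4 + 0 = -4

Answer: -4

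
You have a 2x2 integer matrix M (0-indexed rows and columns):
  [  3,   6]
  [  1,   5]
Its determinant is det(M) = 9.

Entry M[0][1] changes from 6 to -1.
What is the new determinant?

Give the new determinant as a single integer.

Answer: 16

Derivation:
det is linear in row 0: changing M[0][1] by delta changes det by delta * cofactor(0,1).
Cofactor C_01 = (-1)^(0+1) * minor(0,1) = -1
Entry delta = -1 - 6 = -7
Det delta = -7 * -1 = 7
New det = 9 + 7 = 16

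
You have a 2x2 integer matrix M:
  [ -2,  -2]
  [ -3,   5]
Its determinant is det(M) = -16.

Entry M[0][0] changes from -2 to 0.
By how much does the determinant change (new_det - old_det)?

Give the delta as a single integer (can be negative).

Cofactor C_00 = 5
Entry delta = 0 - -2 = 2
Det delta = entry_delta * cofactor = 2 * 5 = 10

Answer: 10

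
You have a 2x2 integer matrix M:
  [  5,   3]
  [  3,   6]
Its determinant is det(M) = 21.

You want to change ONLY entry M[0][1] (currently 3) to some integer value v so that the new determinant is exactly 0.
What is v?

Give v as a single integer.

Answer: 10

Derivation:
det is linear in entry M[0][1]: det = old_det + (v - 3) * C_01
Cofactor C_01 = -3
Want det = 0: 21 + (v - 3) * -3 = 0
  (v - 3) = -21 / -3 = 7
  v = 3 + (7) = 10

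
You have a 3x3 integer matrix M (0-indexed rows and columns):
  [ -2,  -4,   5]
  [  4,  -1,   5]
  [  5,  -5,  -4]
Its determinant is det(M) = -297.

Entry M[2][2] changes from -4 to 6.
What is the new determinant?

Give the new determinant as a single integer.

Answer: -117

Derivation:
det is linear in row 2: changing M[2][2] by delta changes det by delta * cofactor(2,2).
Cofactor C_22 = (-1)^(2+2) * minor(2,2) = 18
Entry delta = 6 - -4 = 10
Det delta = 10 * 18 = 180
New det = -297 + 180 = -117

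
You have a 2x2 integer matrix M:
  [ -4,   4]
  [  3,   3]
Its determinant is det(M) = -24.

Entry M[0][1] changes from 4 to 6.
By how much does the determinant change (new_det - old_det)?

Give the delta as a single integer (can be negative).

Cofactor C_01 = -3
Entry delta = 6 - 4 = 2
Det delta = entry_delta * cofactor = 2 * -3 = -6

Answer: -6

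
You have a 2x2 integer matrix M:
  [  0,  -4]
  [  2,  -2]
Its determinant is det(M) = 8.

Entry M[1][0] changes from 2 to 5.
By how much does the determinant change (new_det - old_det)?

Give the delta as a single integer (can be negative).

Answer: 12

Derivation:
Cofactor C_10 = 4
Entry delta = 5 - 2 = 3
Det delta = entry_delta * cofactor = 3 * 4 = 12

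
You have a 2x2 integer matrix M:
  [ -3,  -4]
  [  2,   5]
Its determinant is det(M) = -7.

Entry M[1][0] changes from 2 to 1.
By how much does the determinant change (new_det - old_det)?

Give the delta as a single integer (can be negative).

Answer: -4

Derivation:
Cofactor C_10 = 4
Entry delta = 1 - 2 = -1
Det delta = entry_delta * cofactor = -1 * 4 = -4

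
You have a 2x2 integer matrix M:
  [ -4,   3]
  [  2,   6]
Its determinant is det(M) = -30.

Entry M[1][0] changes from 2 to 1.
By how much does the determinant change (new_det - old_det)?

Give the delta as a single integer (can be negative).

Cofactor C_10 = -3
Entry delta = 1 - 2 = -1
Det delta = entry_delta * cofactor = -1 * -3 = 3

Answer: 3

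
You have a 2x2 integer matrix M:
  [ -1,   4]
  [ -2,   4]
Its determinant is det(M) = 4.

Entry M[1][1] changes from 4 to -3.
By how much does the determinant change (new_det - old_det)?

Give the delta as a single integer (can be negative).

Answer: 7

Derivation:
Cofactor C_11 = -1
Entry delta = -3 - 4 = -7
Det delta = entry_delta * cofactor = -7 * -1 = 7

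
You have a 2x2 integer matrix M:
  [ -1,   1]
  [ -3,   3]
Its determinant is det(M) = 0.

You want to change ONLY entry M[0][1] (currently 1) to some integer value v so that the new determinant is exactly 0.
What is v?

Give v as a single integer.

Answer: 1

Derivation:
det is linear in entry M[0][1]: det = old_det + (v - 1) * C_01
Cofactor C_01 = 3
Want det = 0: 0 + (v - 1) * 3 = 0
  (v - 1) = 0 / 3 = 0
  v = 1 + (0) = 1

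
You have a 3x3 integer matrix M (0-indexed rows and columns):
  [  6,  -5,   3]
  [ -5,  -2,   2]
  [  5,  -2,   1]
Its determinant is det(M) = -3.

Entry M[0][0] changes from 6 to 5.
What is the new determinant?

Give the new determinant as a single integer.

Answer: -5

Derivation:
det is linear in row 0: changing M[0][0] by delta changes det by delta * cofactor(0,0).
Cofactor C_00 = (-1)^(0+0) * minor(0,0) = 2
Entry delta = 5 - 6 = -1
Det delta = -1 * 2 = -2
New det = -3 + -2 = -5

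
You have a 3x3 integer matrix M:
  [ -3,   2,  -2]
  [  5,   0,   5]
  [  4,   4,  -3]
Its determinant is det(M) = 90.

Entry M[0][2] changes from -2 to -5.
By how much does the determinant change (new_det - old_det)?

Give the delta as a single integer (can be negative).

Cofactor C_02 = 20
Entry delta = -5 - -2 = -3
Det delta = entry_delta * cofactor = -3 * 20 = -60

Answer: -60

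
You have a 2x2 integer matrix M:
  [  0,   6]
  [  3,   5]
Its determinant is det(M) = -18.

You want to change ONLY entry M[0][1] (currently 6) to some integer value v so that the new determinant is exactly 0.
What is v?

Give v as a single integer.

Answer: 0

Derivation:
det is linear in entry M[0][1]: det = old_det + (v - 6) * C_01
Cofactor C_01 = -3
Want det = 0: -18 + (v - 6) * -3 = 0
  (v - 6) = 18 / -3 = -6
  v = 6 + (-6) = 0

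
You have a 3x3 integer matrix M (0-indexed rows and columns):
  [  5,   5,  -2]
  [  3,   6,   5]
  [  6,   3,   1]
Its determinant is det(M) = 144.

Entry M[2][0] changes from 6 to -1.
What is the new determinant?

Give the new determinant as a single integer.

det is linear in row 2: changing M[2][0] by delta changes det by delta * cofactor(2,0).
Cofactor C_20 = (-1)^(2+0) * minor(2,0) = 37
Entry delta = -1 - 6 = -7
Det delta = -7 * 37 = -259
New det = 144 + -259 = -115

Answer: -115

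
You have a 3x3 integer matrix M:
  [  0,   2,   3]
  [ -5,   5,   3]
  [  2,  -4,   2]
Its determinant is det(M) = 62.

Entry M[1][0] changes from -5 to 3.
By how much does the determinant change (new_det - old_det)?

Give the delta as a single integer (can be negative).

Cofactor C_10 = -16
Entry delta = 3 - -5 = 8
Det delta = entry_delta * cofactor = 8 * -16 = -128

Answer: -128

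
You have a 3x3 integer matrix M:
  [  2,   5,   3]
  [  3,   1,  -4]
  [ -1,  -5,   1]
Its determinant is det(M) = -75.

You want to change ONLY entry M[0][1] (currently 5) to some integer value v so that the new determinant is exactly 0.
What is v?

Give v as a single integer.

Answer: 80

Derivation:
det is linear in entry M[0][1]: det = old_det + (v - 5) * C_01
Cofactor C_01 = 1
Want det = 0: -75 + (v - 5) * 1 = 0
  (v - 5) = 75 / 1 = 75
  v = 5 + (75) = 80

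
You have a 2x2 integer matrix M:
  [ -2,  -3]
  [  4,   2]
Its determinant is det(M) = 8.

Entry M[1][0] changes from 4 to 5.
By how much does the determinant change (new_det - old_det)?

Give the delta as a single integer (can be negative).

Cofactor C_10 = 3
Entry delta = 5 - 4 = 1
Det delta = entry_delta * cofactor = 1 * 3 = 3

Answer: 3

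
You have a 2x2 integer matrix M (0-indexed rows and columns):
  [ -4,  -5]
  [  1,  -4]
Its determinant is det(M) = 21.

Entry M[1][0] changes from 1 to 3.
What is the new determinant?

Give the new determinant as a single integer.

Answer: 31

Derivation:
det is linear in row 1: changing M[1][0] by delta changes det by delta * cofactor(1,0).
Cofactor C_10 = (-1)^(1+0) * minor(1,0) = 5
Entry delta = 3 - 1 = 2
Det delta = 2 * 5 = 10
New det = 21 + 10 = 31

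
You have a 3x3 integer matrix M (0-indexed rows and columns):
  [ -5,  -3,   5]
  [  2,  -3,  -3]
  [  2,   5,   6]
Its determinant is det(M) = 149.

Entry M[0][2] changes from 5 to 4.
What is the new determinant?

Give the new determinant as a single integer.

Answer: 133

Derivation:
det is linear in row 0: changing M[0][2] by delta changes det by delta * cofactor(0,2).
Cofactor C_02 = (-1)^(0+2) * minor(0,2) = 16
Entry delta = 4 - 5 = -1
Det delta = -1 * 16 = -16
New det = 149 + -16 = 133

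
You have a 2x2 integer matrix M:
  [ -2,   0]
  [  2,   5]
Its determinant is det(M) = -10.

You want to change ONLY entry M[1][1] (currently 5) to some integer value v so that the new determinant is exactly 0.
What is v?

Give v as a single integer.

det is linear in entry M[1][1]: det = old_det + (v - 5) * C_11
Cofactor C_11 = -2
Want det = 0: -10 + (v - 5) * -2 = 0
  (v - 5) = 10 / -2 = -5
  v = 5 + (-5) = 0

Answer: 0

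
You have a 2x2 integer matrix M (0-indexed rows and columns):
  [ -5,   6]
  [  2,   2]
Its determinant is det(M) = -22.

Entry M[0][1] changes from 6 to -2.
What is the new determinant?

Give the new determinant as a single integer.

Answer: -6

Derivation:
det is linear in row 0: changing M[0][1] by delta changes det by delta * cofactor(0,1).
Cofactor C_01 = (-1)^(0+1) * minor(0,1) = -2
Entry delta = -2 - 6 = -8
Det delta = -8 * -2 = 16
New det = -22 + 16 = -6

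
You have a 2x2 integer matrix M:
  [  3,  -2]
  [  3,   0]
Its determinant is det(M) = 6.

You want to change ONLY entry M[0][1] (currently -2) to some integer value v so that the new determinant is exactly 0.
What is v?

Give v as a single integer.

Answer: 0

Derivation:
det is linear in entry M[0][1]: det = old_det + (v - -2) * C_01
Cofactor C_01 = -3
Want det = 0: 6 + (v - -2) * -3 = 0
  (v - -2) = -6 / -3 = 2
  v = -2 + (2) = 0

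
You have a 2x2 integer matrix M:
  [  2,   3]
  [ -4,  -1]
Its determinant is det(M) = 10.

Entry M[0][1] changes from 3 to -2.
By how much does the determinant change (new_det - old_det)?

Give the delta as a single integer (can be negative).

Cofactor C_01 = 4
Entry delta = -2 - 3 = -5
Det delta = entry_delta * cofactor = -5 * 4 = -20

Answer: -20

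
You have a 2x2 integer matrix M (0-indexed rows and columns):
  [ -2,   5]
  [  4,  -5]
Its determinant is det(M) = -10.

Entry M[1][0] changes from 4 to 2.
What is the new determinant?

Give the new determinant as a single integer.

Answer: 0

Derivation:
det is linear in row 1: changing M[1][0] by delta changes det by delta * cofactor(1,0).
Cofactor C_10 = (-1)^(1+0) * minor(1,0) = -5
Entry delta = 2 - 4 = -2
Det delta = -2 * -5 = 10
New det = -10 + 10 = 0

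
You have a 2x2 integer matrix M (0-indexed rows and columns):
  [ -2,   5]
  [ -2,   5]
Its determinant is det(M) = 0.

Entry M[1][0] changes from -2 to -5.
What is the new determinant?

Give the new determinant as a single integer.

Answer: 15

Derivation:
det is linear in row 1: changing M[1][0] by delta changes det by delta * cofactor(1,0).
Cofactor C_10 = (-1)^(1+0) * minor(1,0) = -5
Entry delta = -5 - -2 = -3
Det delta = -3 * -5 = 15
New det = 0 + 15 = 15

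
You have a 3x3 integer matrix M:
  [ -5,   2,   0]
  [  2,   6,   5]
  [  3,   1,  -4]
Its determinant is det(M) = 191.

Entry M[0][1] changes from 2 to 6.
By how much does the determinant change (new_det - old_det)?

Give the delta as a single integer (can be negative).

Cofactor C_01 = 23
Entry delta = 6 - 2 = 4
Det delta = entry_delta * cofactor = 4 * 23 = 92

Answer: 92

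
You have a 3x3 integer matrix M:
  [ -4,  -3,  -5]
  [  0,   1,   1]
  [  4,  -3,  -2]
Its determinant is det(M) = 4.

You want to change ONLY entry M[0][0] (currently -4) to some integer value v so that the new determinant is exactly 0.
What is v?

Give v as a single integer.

det is linear in entry M[0][0]: det = old_det + (v - -4) * C_00
Cofactor C_00 = 1
Want det = 0: 4 + (v - -4) * 1 = 0
  (v - -4) = -4 / 1 = -4
  v = -4 + (-4) = -8

Answer: -8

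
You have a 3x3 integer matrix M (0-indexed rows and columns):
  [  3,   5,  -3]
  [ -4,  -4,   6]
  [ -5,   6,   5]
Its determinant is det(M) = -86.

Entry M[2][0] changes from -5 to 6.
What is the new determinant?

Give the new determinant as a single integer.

det is linear in row 2: changing M[2][0] by delta changes det by delta * cofactor(2,0).
Cofactor C_20 = (-1)^(2+0) * minor(2,0) = 18
Entry delta = 6 - -5 = 11
Det delta = 11 * 18 = 198
New det = -86 + 198 = 112

Answer: 112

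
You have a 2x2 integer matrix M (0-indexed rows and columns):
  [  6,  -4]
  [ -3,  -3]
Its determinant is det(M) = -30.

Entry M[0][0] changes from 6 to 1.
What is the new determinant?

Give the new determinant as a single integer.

det is linear in row 0: changing M[0][0] by delta changes det by delta * cofactor(0,0).
Cofactor C_00 = (-1)^(0+0) * minor(0,0) = -3
Entry delta = 1 - 6 = -5
Det delta = -5 * -3 = 15
New det = -30 + 15 = -15

Answer: -15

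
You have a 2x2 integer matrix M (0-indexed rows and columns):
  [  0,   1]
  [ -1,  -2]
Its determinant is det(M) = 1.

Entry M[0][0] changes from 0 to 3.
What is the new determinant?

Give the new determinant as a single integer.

Answer: -5

Derivation:
det is linear in row 0: changing M[0][0] by delta changes det by delta * cofactor(0,0).
Cofactor C_00 = (-1)^(0+0) * minor(0,0) = -2
Entry delta = 3 - 0 = 3
Det delta = 3 * -2 = -6
New det = 1 + -6 = -5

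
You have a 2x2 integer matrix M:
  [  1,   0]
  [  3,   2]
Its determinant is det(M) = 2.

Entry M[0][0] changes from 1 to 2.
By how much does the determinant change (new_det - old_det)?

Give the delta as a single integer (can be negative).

Answer: 2

Derivation:
Cofactor C_00 = 2
Entry delta = 2 - 1 = 1
Det delta = entry_delta * cofactor = 1 * 2 = 2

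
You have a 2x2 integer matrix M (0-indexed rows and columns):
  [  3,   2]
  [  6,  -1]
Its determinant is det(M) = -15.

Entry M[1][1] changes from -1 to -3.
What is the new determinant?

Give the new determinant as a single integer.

Answer: -21

Derivation:
det is linear in row 1: changing M[1][1] by delta changes det by delta * cofactor(1,1).
Cofactor C_11 = (-1)^(1+1) * minor(1,1) = 3
Entry delta = -3 - -1 = -2
Det delta = -2 * 3 = -6
New det = -15 + -6 = -21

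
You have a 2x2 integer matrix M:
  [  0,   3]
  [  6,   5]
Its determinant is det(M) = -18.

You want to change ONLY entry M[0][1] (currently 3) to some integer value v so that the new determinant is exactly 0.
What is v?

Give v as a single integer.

Answer: 0

Derivation:
det is linear in entry M[0][1]: det = old_det + (v - 3) * C_01
Cofactor C_01 = -6
Want det = 0: -18 + (v - 3) * -6 = 0
  (v - 3) = 18 / -6 = -3
  v = 3 + (-3) = 0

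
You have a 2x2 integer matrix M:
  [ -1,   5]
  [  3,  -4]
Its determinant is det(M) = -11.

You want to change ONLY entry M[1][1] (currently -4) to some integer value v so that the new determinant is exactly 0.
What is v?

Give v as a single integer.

Answer: -15

Derivation:
det is linear in entry M[1][1]: det = old_det + (v - -4) * C_11
Cofactor C_11 = -1
Want det = 0: -11 + (v - -4) * -1 = 0
  (v - -4) = 11 / -1 = -11
  v = -4 + (-11) = -15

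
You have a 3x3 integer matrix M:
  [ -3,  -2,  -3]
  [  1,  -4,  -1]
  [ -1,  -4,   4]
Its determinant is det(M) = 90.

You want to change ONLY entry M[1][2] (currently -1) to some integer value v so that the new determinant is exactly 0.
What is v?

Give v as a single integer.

Answer: 8

Derivation:
det is linear in entry M[1][2]: det = old_det + (v - -1) * C_12
Cofactor C_12 = -10
Want det = 0: 90 + (v - -1) * -10 = 0
  (v - -1) = -90 / -10 = 9
  v = -1 + (9) = 8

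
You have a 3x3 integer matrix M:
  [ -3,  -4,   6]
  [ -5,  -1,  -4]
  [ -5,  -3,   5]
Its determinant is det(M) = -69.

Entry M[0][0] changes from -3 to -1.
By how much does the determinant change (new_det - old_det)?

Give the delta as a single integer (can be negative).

Cofactor C_00 = -17
Entry delta = -1 - -3 = 2
Det delta = entry_delta * cofactor = 2 * -17 = -34

Answer: -34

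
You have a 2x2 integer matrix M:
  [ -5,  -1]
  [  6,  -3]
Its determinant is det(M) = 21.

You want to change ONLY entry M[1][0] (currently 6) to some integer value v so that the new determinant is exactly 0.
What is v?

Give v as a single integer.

det is linear in entry M[1][0]: det = old_det + (v - 6) * C_10
Cofactor C_10 = 1
Want det = 0: 21 + (v - 6) * 1 = 0
  (v - 6) = -21 / 1 = -21
  v = 6 + (-21) = -15

Answer: -15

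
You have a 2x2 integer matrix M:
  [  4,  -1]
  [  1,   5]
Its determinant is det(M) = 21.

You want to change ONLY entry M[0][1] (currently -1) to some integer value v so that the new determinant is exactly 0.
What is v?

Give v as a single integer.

Answer: 20

Derivation:
det is linear in entry M[0][1]: det = old_det + (v - -1) * C_01
Cofactor C_01 = -1
Want det = 0: 21 + (v - -1) * -1 = 0
  (v - -1) = -21 / -1 = 21
  v = -1 + (21) = 20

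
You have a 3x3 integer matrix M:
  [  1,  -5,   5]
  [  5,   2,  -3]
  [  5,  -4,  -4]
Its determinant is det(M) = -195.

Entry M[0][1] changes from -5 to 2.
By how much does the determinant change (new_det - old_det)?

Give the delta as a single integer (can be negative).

Cofactor C_01 = 5
Entry delta = 2 - -5 = 7
Det delta = entry_delta * cofactor = 7 * 5 = 35

Answer: 35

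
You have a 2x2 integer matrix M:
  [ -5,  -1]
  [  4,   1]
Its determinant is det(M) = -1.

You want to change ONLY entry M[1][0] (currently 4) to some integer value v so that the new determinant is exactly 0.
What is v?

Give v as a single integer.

Answer: 5

Derivation:
det is linear in entry M[1][0]: det = old_det + (v - 4) * C_10
Cofactor C_10 = 1
Want det = 0: -1 + (v - 4) * 1 = 0
  (v - 4) = 1 / 1 = 1
  v = 4 + (1) = 5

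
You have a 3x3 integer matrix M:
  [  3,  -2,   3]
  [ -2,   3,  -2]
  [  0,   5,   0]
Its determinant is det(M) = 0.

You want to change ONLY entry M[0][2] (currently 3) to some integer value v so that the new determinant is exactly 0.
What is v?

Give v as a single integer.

det is linear in entry M[0][2]: det = old_det + (v - 3) * C_02
Cofactor C_02 = -10
Want det = 0: 0 + (v - 3) * -10 = 0
  (v - 3) = 0 / -10 = 0
  v = 3 + (0) = 3

Answer: 3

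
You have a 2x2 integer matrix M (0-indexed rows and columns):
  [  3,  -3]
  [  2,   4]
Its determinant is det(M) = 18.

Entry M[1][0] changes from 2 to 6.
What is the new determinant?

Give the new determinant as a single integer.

det is linear in row 1: changing M[1][0] by delta changes det by delta * cofactor(1,0).
Cofactor C_10 = (-1)^(1+0) * minor(1,0) = 3
Entry delta = 6 - 2 = 4
Det delta = 4 * 3 = 12
New det = 18 + 12 = 30

Answer: 30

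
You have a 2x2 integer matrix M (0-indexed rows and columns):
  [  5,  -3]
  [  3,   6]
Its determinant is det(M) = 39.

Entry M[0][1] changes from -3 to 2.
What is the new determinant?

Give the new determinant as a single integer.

Answer: 24

Derivation:
det is linear in row 0: changing M[0][1] by delta changes det by delta * cofactor(0,1).
Cofactor C_01 = (-1)^(0+1) * minor(0,1) = -3
Entry delta = 2 - -3 = 5
Det delta = 5 * -3 = -15
New det = 39 + -15 = 24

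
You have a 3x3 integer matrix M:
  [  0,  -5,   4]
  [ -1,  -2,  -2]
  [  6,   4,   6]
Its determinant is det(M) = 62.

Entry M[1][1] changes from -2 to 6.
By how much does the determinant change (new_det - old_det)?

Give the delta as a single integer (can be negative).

Cofactor C_11 = -24
Entry delta = 6 - -2 = 8
Det delta = entry_delta * cofactor = 8 * -24 = -192

Answer: -192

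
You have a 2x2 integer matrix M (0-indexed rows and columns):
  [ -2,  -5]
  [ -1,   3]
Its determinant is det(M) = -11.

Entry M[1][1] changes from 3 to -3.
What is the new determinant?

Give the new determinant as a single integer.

Answer: 1

Derivation:
det is linear in row 1: changing M[1][1] by delta changes det by delta * cofactor(1,1).
Cofactor C_11 = (-1)^(1+1) * minor(1,1) = -2
Entry delta = -3 - 3 = -6
Det delta = -6 * -2 = 12
New det = -11 + 12 = 1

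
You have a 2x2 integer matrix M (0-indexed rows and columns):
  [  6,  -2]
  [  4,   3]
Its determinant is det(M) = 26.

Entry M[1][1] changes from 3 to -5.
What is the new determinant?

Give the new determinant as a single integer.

det is linear in row 1: changing M[1][1] by delta changes det by delta * cofactor(1,1).
Cofactor C_11 = (-1)^(1+1) * minor(1,1) = 6
Entry delta = -5 - 3 = -8
Det delta = -8 * 6 = -48
New det = 26 + -48 = -22

Answer: -22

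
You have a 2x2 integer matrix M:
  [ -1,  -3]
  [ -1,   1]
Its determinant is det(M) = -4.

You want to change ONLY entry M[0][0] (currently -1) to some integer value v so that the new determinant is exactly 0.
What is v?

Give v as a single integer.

det is linear in entry M[0][0]: det = old_det + (v - -1) * C_00
Cofactor C_00 = 1
Want det = 0: -4 + (v - -1) * 1 = 0
  (v - -1) = 4 / 1 = 4
  v = -1 + (4) = 3

Answer: 3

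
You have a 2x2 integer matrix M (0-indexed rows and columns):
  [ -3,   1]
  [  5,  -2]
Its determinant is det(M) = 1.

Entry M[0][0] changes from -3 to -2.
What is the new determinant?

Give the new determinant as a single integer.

Answer: -1

Derivation:
det is linear in row 0: changing M[0][0] by delta changes det by delta * cofactor(0,0).
Cofactor C_00 = (-1)^(0+0) * minor(0,0) = -2
Entry delta = -2 - -3 = 1
Det delta = 1 * -2 = -2
New det = 1 + -2 = -1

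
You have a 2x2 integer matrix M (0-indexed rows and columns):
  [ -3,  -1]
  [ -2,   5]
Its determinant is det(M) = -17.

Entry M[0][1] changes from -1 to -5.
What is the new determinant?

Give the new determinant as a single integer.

det is linear in row 0: changing M[0][1] by delta changes det by delta * cofactor(0,1).
Cofactor C_01 = (-1)^(0+1) * minor(0,1) = 2
Entry delta = -5 - -1 = -4
Det delta = -4 * 2 = -8
New det = -17 + -8 = -25

Answer: -25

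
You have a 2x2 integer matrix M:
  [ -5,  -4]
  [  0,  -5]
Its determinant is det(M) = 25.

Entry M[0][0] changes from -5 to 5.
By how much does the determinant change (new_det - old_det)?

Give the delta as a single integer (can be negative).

Cofactor C_00 = -5
Entry delta = 5 - -5 = 10
Det delta = entry_delta * cofactor = 10 * -5 = -50

Answer: -50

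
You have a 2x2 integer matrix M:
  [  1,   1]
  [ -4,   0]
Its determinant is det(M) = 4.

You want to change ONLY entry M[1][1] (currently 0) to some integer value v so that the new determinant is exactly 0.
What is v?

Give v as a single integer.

Answer: -4

Derivation:
det is linear in entry M[1][1]: det = old_det + (v - 0) * C_11
Cofactor C_11 = 1
Want det = 0: 4 + (v - 0) * 1 = 0
  (v - 0) = -4 / 1 = -4
  v = 0 + (-4) = -4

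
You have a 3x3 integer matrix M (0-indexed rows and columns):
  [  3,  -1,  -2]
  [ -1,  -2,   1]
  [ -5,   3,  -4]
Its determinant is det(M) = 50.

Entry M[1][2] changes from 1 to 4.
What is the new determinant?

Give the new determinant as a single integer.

det is linear in row 1: changing M[1][2] by delta changes det by delta * cofactor(1,2).
Cofactor C_12 = (-1)^(1+2) * minor(1,2) = -4
Entry delta = 4 - 1 = 3
Det delta = 3 * -4 = -12
New det = 50 + -12 = 38

Answer: 38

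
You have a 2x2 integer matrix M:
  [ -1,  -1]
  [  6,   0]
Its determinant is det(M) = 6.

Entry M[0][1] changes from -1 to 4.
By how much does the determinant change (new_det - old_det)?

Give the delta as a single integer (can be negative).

Answer: -30

Derivation:
Cofactor C_01 = -6
Entry delta = 4 - -1 = 5
Det delta = entry_delta * cofactor = 5 * -6 = -30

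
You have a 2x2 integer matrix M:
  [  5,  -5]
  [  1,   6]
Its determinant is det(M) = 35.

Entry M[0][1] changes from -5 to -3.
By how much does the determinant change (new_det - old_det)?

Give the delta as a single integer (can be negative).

Answer: -2

Derivation:
Cofactor C_01 = -1
Entry delta = -3 - -5 = 2
Det delta = entry_delta * cofactor = 2 * -1 = -2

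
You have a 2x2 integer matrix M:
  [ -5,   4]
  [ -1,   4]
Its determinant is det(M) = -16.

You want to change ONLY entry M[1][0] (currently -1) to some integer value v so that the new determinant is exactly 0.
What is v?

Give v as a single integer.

Answer: -5

Derivation:
det is linear in entry M[1][0]: det = old_det + (v - -1) * C_10
Cofactor C_10 = -4
Want det = 0: -16 + (v - -1) * -4 = 0
  (v - -1) = 16 / -4 = -4
  v = -1 + (-4) = -5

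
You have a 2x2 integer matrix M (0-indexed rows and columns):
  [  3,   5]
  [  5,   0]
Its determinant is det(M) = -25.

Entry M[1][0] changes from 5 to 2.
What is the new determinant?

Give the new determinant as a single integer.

det is linear in row 1: changing M[1][0] by delta changes det by delta * cofactor(1,0).
Cofactor C_10 = (-1)^(1+0) * minor(1,0) = -5
Entry delta = 2 - 5 = -3
Det delta = -3 * -5 = 15
New det = -25 + 15 = -10

Answer: -10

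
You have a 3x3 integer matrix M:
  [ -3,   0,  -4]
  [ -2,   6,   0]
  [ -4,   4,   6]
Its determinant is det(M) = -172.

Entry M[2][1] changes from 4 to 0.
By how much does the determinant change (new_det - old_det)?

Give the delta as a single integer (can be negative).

Cofactor C_21 = 8
Entry delta = 0 - 4 = -4
Det delta = entry_delta * cofactor = -4 * 8 = -32

Answer: -32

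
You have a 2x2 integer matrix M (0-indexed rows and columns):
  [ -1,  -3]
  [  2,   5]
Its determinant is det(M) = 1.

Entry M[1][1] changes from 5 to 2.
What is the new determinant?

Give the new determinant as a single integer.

Answer: 4

Derivation:
det is linear in row 1: changing M[1][1] by delta changes det by delta * cofactor(1,1).
Cofactor C_11 = (-1)^(1+1) * minor(1,1) = -1
Entry delta = 2 - 5 = -3
Det delta = -3 * -1 = 3
New det = 1 + 3 = 4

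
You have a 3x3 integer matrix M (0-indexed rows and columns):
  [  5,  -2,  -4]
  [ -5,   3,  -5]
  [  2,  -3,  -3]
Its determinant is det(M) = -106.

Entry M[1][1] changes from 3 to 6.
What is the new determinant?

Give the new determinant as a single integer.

Answer: -127

Derivation:
det is linear in row 1: changing M[1][1] by delta changes det by delta * cofactor(1,1).
Cofactor C_11 = (-1)^(1+1) * minor(1,1) = -7
Entry delta = 6 - 3 = 3
Det delta = 3 * -7 = -21
New det = -106 + -21 = -127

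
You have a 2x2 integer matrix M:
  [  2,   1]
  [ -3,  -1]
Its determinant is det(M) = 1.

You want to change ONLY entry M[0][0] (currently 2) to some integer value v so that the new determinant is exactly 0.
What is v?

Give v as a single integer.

det is linear in entry M[0][0]: det = old_det + (v - 2) * C_00
Cofactor C_00 = -1
Want det = 0: 1 + (v - 2) * -1 = 0
  (v - 2) = -1 / -1 = 1
  v = 2 + (1) = 3

Answer: 3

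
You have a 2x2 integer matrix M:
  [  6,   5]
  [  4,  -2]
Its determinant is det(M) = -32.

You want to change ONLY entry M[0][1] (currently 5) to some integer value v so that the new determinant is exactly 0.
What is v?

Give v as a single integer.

Answer: -3

Derivation:
det is linear in entry M[0][1]: det = old_det + (v - 5) * C_01
Cofactor C_01 = -4
Want det = 0: -32 + (v - 5) * -4 = 0
  (v - 5) = 32 / -4 = -8
  v = 5 + (-8) = -3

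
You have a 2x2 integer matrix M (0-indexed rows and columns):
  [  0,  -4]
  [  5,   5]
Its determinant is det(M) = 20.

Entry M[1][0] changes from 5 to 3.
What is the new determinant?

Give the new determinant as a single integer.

Answer: 12

Derivation:
det is linear in row 1: changing M[1][0] by delta changes det by delta * cofactor(1,0).
Cofactor C_10 = (-1)^(1+0) * minor(1,0) = 4
Entry delta = 3 - 5 = -2
Det delta = -2 * 4 = -8
New det = 20 + -8 = 12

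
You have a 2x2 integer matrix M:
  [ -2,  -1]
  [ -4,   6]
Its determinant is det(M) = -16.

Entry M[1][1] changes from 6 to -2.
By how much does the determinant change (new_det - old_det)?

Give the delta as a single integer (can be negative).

Answer: 16

Derivation:
Cofactor C_11 = -2
Entry delta = -2 - 6 = -8
Det delta = entry_delta * cofactor = -8 * -2 = 16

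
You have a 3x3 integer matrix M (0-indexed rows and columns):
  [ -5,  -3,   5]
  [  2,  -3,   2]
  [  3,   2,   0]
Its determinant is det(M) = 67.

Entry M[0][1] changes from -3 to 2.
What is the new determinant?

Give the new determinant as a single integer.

Answer: 97

Derivation:
det is linear in row 0: changing M[0][1] by delta changes det by delta * cofactor(0,1).
Cofactor C_01 = (-1)^(0+1) * minor(0,1) = 6
Entry delta = 2 - -3 = 5
Det delta = 5 * 6 = 30
New det = 67 + 30 = 97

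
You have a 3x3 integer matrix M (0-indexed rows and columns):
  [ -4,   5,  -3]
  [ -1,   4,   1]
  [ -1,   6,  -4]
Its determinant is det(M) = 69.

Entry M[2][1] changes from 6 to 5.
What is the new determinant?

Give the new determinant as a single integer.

det is linear in row 2: changing M[2][1] by delta changes det by delta * cofactor(2,1).
Cofactor C_21 = (-1)^(2+1) * minor(2,1) = 7
Entry delta = 5 - 6 = -1
Det delta = -1 * 7 = -7
New det = 69 + -7 = 62

Answer: 62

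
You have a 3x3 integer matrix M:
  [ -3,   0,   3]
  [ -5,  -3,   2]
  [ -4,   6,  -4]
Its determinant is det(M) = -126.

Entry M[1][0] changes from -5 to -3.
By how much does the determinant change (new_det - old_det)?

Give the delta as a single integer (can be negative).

Cofactor C_10 = 18
Entry delta = -3 - -5 = 2
Det delta = entry_delta * cofactor = 2 * 18 = 36

Answer: 36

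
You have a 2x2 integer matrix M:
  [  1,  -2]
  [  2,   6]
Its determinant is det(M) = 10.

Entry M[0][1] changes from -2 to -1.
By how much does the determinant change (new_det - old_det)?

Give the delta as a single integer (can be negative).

Cofactor C_01 = -2
Entry delta = -1 - -2 = 1
Det delta = entry_delta * cofactor = 1 * -2 = -2

Answer: -2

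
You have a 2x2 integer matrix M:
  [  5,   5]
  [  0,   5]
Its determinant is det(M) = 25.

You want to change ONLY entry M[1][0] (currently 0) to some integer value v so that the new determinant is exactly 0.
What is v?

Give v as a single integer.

det is linear in entry M[1][0]: det = old_det + (v - 0) * C_10
Cofactor C_10 = -5
Want det = 0: 25 + (v - 0) * -5 = 0
  (v - 0) = -25 / -5 = 5
  v = 0 + (5) = 5

Answer: 5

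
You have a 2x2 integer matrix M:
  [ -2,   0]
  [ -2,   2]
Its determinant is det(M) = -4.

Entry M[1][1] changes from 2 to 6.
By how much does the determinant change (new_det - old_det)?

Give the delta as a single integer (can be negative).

Cofactor C_11 = -2
Entry delta = 6 - 2 = 4
Det delta = entry_delta * cofactor = 4 * -2 = -8

Answer: -8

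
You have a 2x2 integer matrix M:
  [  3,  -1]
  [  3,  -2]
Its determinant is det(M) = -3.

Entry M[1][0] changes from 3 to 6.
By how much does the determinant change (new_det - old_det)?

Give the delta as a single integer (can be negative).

Cofactor C_10 = 1
Entry delta = 6 - 3 = 3
Det delta = entry_delta * cofactor = 3 * 1 = 3

Answer: 3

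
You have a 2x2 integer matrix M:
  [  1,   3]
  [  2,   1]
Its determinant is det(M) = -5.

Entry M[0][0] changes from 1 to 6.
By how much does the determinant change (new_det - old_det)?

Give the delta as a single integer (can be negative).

Cofactor C_00 = 1
Entry delta = 6 - 1 = 5
Det delta = entry_delta * cofactor = 5 * 1 = 5

Answer: 5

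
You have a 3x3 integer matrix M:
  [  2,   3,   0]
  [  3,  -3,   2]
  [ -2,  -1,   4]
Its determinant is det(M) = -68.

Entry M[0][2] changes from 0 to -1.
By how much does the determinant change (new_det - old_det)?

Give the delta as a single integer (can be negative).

Answer: 9

Derivation:
Cofactor C_02 = -9
Entry delta = -1 - 0 = -1
Det delta = entry_delta * cofactor = -1 * -9 = 9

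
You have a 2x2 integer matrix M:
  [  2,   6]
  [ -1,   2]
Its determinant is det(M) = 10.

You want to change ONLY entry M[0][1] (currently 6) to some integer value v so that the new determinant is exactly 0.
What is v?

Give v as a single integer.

Answer: -4

Derivation:
det is linear in entry M[0][1]: det = old_det + (v - 6) * C_01
Cofactor C_01 = 1
Want det = 0: 10 + (v - 6) * 1 = 0
  (v - 6) = -10 / 1 = -10
  v = 6 + (-10) = -4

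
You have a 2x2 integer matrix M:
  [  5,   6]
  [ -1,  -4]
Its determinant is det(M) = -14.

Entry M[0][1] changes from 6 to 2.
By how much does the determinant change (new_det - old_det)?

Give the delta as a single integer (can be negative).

Answer: -4

Derivation:
Cofactor C_01 = 1
Entry delta = 2 - 6 = -4
Det delta = entry_delta * cofactor = -4 * 1 = -4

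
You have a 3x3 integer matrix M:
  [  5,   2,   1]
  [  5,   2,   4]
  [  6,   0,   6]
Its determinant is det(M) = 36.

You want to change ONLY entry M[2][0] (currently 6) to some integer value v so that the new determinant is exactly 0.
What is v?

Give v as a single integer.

Answer: 0

Derivation:
det is linear in entry M[2][0]: det = old_det + (v - 6) * C_20
Cofactor C_20 = 6
Want det = 0: 36 + (v - 6) * 6 = 0
  (v - 6) = -36 / 6 = -6
  v = 6 + (-6) = 0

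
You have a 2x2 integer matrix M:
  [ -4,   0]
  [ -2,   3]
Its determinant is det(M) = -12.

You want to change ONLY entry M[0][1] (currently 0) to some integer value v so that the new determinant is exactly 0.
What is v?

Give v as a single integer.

det is linear in entry M[0][1]: det = old_det + (v - 0) * C_01
Cofactor C_01 = 2
Want det = 0: -12 + (v - 0) * 2 = 0
  (v - 0) = 12 / 2 = 6
  v = 0 + (6) = 6

Answer: 6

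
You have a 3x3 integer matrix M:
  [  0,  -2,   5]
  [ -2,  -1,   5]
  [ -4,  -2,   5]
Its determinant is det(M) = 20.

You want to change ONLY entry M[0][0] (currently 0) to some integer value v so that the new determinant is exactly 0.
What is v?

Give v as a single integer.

det is linear in entry M[0][0]: det = old_det + (v - 0) * C_00
Cofactor C_00 = 5
Want det = 0: 20 + (v - 0) * 5 = 0
  (v - 0) = -20 / 5 = -4
  v = 0 + (-4) = -4

Answer: -4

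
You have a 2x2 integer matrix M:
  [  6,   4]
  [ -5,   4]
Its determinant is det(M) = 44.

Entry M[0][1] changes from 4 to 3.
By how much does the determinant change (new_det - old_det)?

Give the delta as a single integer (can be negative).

Cofactor C_01 = 5
Entry delta = 3 - 4 = -1
Det delta = entry_delta * cofactor = -1 * 5 = -5

Answer: -5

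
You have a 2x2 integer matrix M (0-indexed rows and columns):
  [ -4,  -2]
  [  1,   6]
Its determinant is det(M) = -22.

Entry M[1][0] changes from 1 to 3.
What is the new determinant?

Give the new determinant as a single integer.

Answer: -18

Derivation:
det is linear in row 1: changing M[1][0] by delta changes det by delta * cofactor(1,0).
Cofactor C_10 = (-1)^(1+0) * minor(1,0) = 2
Entry delta = 3 - 1 = 2
Det delta = 2 * 2 = 4
New det = -22 + 4 = -18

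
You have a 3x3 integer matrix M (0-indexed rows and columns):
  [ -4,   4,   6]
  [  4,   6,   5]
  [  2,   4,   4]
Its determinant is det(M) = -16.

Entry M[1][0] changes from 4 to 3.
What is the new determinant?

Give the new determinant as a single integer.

det is linear in row 1: changing M[1][0] by delta changes det by delta * cofactor(1,0).
Cofactor C_10 = (-1)^(1+0) * minor(1,0) = 8
Entry delta = 3 - 4 = -1
Det delta = -1 * 8 = -8
New det = -16 + -8 = -24

Answer: -24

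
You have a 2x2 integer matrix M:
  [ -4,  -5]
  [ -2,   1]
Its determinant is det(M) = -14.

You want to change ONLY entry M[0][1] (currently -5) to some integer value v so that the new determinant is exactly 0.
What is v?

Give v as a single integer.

Answer: 2

Derivation:
det is linear in entry M[0][1]: det = old_det + (v - -5) * C_01
Cofactor C_01 = 2
Want det = 0: -14 + (v - -5) * 2 = 0
  (v - -5) = 14 / 2 = 7
  v = -5 + (7) = 2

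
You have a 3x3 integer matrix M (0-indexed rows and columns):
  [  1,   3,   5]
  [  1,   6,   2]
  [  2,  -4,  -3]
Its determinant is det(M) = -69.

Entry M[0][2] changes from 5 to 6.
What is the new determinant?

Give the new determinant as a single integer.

det is linear in row 0: changing M[0][2] by delta changes det by delta * cofactor(0,2).
Cofactor C_02 = (-1)^(0+2) * minor(0,2) = -16
Entry delta = 6 - 5 = 1
Det delta = 1 * -16 = -16
New det = -69 + -16 = -85

Answer: -85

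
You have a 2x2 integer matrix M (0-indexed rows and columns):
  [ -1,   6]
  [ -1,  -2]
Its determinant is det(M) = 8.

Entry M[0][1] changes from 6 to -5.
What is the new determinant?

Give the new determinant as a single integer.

det is linear in row 0: changing M[0][1] by delta changes det by delta * cofactor(0,1).
Cofactor C_01 = (-1)^(0+1) * minor(0,1) = 1
Entry delta = -5 - 6 = -11
Det delta = -11 * 1 = -11
New det = 8 + -11 = -3

Answer: -3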